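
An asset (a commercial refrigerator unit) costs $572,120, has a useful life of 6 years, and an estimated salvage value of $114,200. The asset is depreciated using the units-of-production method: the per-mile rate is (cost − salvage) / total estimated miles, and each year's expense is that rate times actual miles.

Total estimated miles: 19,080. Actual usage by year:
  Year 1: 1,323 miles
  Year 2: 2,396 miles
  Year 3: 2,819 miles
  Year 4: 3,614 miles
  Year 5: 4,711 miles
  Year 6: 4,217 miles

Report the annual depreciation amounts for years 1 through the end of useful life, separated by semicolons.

Depreciable base = $572,120 − $114,200 = $457,920.
Rate = $457,920 / 19,080 miles = $24 per mile.
Year 1: 1,323 × $24 = $31,752. Book value $540,368.
Year 2: 2,396 × $24 = $57,504. Book value $482,864.
Year 3: 2,819 × $24 = $67,656. Book value $415,208.
Year 4: 3,614 × $24 = $86,736. Book value $328,472.
Year 5: 4,711 × $24 = $113,064. Book value $215,408.
Year 6: 4,217 × $24 = $101,208. Book value $114,200.

$31,752; $57,504; $67,656; $86,736; $113,064; $101,208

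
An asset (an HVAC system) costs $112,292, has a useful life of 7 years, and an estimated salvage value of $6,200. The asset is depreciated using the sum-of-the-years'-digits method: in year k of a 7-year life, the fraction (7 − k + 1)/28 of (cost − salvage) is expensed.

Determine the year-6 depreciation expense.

$7,578

Depreciable base = $112,292 − $6,200 = $106,092.
Sum of the years' digits = 7+6+5+4+3+2+1 = 28.
Year 1: $106,092 × 7/28 = $26,523. Book value $85,769.
Year 2: $106,092 × 6/28 = $22,734. Book value $63,035.
Year 3: $106,092 × 5/28 = $18,945. Book value $44,090.
Year 4: $106,092 × 4/28 = $15,156. Book value $28,934.
Year 5: $106,092 × 3/28 = $11,367. Book value $17,567.
Year 6: $106,092 × 2/28 = $7,578. Book value $9,989.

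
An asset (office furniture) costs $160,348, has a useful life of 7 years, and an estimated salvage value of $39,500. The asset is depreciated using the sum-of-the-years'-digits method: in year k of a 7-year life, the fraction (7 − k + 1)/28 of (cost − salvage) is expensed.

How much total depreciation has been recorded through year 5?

$107,900

Depreciable base = $160,348 − $39,500 = $120,848.
Sum of the years' digits = 7+6+5+4+3+2+1 = 28.
Year 1: $120,848 × 7/28 = $30,212. Book value $130,136.
Year 2: $120,848 × 6/28 = $25,896. Book value $104,240.
Year 3: $120,848 × 5/28 = $21,580. Book value $82,660.
Year 4: $120,848 × 4/28 = $17,264. Book value $65,396.
Year 5: $120,848 × 3/28 = $12,948. Book value $52,448.
Accumulated through year 5 = $160,348 − $52,448 = $107,900.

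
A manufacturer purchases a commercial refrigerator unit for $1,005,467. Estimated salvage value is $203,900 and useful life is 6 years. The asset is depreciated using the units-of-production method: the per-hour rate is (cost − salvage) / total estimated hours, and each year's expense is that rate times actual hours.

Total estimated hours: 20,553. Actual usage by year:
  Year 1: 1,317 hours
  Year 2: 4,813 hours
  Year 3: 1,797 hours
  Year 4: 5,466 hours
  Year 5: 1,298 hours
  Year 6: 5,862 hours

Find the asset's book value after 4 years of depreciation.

Depreciable base = $1,005,467 − $203,900 = $801,567.
Rate = $801,567 / 20,553 hours = $39 per hour.
Year 1: 1,317 × $39 = $51,363. Book value $954,104.
Year 2: 4,813 × $39 = $187,707. Book value $766,397.
Year 3: 1,797 × $39 = $70,083. Book value $696,314.
Year 4: 5,466 × $39 = $213,174. Book value $483,140.

$483,140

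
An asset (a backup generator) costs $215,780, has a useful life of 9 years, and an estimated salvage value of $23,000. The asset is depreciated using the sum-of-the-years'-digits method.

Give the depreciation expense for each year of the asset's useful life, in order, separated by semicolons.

Depreciable base = $215,780 − $23,000 = $192,780.
Sum of the years' digits = 9+8+7+6+5+4+3+2+1 = 45.
Year 1: $192,780 × 9/45 = $38,556. Book value $177,224.
Year 2: $192,780 × 8/45 = $34,272. Book value $142,952.
Year 3: $192,780 × 7/45 = $29,988. Book value $112,964.
Year 4: $192,780 × 6/45 = $25,704. Book value $87,260.
Year 5: $192,780 × 5/45 = $21,420. Book value $65,840.
Year 6: $192,780 × 4/45 = $17,136. Book value $48,704.
Year 7: $192,780 × 3/45 = $12,852. Book value $35,852.
Year 8: $192,780 × 2/45 = $8,568. Book value $27,284.
Year 9: $192,780 × 1/45 = $4,284. Book value $23,000.

$38,556; $34,272; $29,988; $25,704; $21,420; $17,136; $12,852; $8,568; $4,284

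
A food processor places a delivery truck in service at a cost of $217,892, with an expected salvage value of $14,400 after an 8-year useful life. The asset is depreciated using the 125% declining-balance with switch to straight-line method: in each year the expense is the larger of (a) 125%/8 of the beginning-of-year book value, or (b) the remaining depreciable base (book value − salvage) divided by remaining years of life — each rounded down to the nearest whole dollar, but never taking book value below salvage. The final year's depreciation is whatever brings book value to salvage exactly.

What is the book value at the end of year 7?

Depreciable base = $217,892 − $14,400 = $203,492.
Year 1: DB = ⌊$217,892 × 125%/8⌋ = $34,045; SL = ⌊$203,492/8⌋ = $25,436 → take DB $34,045. Book value $183,847.
Year 2: DB = ⌊$183,847 × 125%/8⌋ = $28,726; SL = ⌊$169,447/7⌋ = $24,206 → take DB $28,726. Book value $155,121.
Year 3: DB = ⌊$155,121 × 125%/8⌋ = $24,237; SL = ⌊$140,721/6⌋ = $23,453 → take DB $24,237. Book value $130,884.
Year 4: DB = ⌊$130,884 × 125%/8⌋ = $20,450; SL = ⌊$116,484/5⌋ = $23,296 → take SL $23,296. Book value $107,588.
Year 5: DB = ⌊$107,588 × 125%/8⌋ = $16,810; SL = ⌊$93,188/4⌋ = $23,297 → take SL $23,297. Book value $84,291.
Year 6: DB = ⌊$84,291 × 125%/8⌋ = $13,170; SL = ⌊$69,891/3⌋ = $23,297 → take SL $23,297. Book value $60,994.
Year 7: DB = ⌊$60,994 × 125%/8⌋ = $9,530; SL = ⌊$46,594/2⌋ = $23,297 → take SL $23,297. Book value $37,697.

$37,697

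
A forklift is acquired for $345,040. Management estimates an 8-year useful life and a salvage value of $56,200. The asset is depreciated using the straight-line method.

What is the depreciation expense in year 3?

$36,105

Depreciable base = $345,040 − $56,200 = $288,840.
Annual expense = $288,840 / 8 = $36,105.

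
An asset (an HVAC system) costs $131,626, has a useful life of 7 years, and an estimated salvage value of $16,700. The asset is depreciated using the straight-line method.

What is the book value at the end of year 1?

$115,208

Depreciable base = $131,626 − $16,700 = $114,926.
Annual expense = $114,926 / 7 = $16,418.
End of year 1: book value $115,208.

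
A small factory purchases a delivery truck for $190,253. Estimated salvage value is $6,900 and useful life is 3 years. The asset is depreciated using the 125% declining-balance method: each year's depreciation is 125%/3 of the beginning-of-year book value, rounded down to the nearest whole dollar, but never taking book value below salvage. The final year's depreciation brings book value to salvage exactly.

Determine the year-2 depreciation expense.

Depreciable base = $190,253 − $6,900 = $183,353.
Year 1: ⌊$190,253 × 125%/3⌋ = $79,272. Book value $110,981.
Year 2: ⌊$110,981 × 125%/3⌋ = $46,242. Book value $64,739.

$46,242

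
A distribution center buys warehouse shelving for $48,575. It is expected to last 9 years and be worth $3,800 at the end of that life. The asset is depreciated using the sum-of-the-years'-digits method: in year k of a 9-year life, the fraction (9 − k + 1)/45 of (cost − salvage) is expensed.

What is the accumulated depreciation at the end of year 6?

$38,805

Depreciable base = $48,575 − $3,800 = $44,775.
Sum of the years' digits = 9+8+7+6+5+4+3+2+1 = 45.
Year 1: $44,775 × 9/45 = $8,955. Book value $39,620.
Year 2: $44,775 × 8/45 = $7,960. Book value $31,660.
Year 3: $44,775 × 7/45 = $6,965. Book value $24,695.
Year 4: $44,775 × 6/45 = $5,970. Book value $18,725.
Year 5: $44,775 × 5/45 = $4,975. Book value $13,750.
Year 6: $44,775 × 4/45 = $3,980. Book value $9,770.
Accumulated through year 6 = $48,575 − $9,770 = $38,805.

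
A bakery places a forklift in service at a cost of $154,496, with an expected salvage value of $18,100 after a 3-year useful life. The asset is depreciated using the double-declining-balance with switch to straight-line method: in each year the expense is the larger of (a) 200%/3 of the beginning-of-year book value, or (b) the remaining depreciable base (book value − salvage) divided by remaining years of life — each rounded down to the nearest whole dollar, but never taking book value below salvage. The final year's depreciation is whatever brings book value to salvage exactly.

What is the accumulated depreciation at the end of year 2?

Depreciable base = $154,496 − $18,100 = $136,396.
Year 1: DB = ⌊$154,496 × 200%/3⌋ = $102,997; SL = ⌊$136,396/3⌋ = $45,465 → take DB $102,997. Book value $51,499.
Year 2: DB = ⌊$51,499 × 200%/3⌋ = $34,332; SL = ⌊$33,399/2⌋ = $16,699 → take DB $34,332, capped at $33,399. Book value $18,100.
Accumulated through year 2 = $154,496 − $18,100 = $136,396.

$136,396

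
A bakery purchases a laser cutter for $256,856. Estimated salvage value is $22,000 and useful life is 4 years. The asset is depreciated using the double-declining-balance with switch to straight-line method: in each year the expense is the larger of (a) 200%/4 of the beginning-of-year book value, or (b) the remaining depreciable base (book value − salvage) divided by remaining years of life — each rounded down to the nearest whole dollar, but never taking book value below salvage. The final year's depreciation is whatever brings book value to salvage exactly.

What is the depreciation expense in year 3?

Depreciable base = $256,856 − $22,000 = $234,856.
Year 1: DB = ⌊$256,856 × 200%/4⌋ = $128,428; SL = ⌊$234,856/4⌋ = $58,714 → take DB $128,428. Book value $128,428.
Year 2: DB = ⌊$128,428 × 200%/4⌋ = $64,214; SL = ⌊$106,428/3⌋ = $35,476 → take DB $64,214. Book value $64,214.
Year 3: DB = ⌊$64,214 × 200%/4⌋ = $32,107; SL = ⌊$42,214/2⌋ = $21,107 → take DB $32,107. Book value $32,107.

$32,107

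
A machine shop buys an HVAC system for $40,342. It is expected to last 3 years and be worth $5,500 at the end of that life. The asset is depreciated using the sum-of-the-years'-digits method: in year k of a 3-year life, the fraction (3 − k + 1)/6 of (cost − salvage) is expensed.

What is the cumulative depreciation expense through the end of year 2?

Depreciable base = $40,342 − $5,500 = $34,842.
Sum of the years' digits = 3+2+1 = 6.
Year 1: $34,842 × 3/6 = $17,421. Book value $22,921.
Year 2: $34,842 × 2/6 = $11,614. Book value $11,307.
Accumulated through year 2 = $40,342 − $11,307 = $29,035.

$29,035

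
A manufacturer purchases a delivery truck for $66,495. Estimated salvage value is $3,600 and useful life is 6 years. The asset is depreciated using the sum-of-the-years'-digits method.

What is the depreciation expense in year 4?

Depreciable base = $66,495 − $3,600 = $62,895.
Sum of the years' digits = 6+5+4+3+2+1 = 21.
Year 1: $62,895 × 6/21 = $17,970. Book value $48,525.
Year 2: $62,895 × 5/21 = $14,975. Book value $33,550.
Year 3: $62,895 × 4/21 = $11,980. Book value $21,570.
Year 4: $62,895 × 3/21 = $8,985. Book value $12,585.

$8,985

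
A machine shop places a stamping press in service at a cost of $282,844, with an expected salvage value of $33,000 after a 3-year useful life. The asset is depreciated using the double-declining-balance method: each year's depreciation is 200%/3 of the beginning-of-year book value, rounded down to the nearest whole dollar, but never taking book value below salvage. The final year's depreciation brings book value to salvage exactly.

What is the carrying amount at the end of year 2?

$33,000

Depreciable base = $282,844 − $33,000 = $249,844.
Year 1: ⌊$282,844 × 200%/3⌋ = $188,562. Book value $94,282.
Year 2: ⌊$94,282 × 200%/3⌋ = $62,854, capped at $61,282. Book value $33,000.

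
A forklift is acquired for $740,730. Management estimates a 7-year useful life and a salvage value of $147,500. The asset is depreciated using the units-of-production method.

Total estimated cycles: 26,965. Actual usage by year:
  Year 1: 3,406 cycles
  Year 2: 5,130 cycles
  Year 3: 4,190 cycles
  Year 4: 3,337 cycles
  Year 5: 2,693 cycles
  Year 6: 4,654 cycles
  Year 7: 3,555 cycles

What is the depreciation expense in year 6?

$102,388

Depreciable base = $740,730 − $147,500 = $593,230.
Rate = $593,230 / 26,965 cycles = $22 per cycle.
Year 1: 3,406 × $22 = $74,932. Book value $665,798.
Year 2: 5,130 × $22 = $112,860. Book value $552,938.
Year 3: 4,190 × $22 = $92,180. Book value $460,758.
Year 4: 3,337 × $22 = $73,414. Book value $387,344.
Year 5: 2,693 × $22 = $59,246. Book value $328,098.
Year 6: 4,654 × $22 = $102,388. Book value $225,710.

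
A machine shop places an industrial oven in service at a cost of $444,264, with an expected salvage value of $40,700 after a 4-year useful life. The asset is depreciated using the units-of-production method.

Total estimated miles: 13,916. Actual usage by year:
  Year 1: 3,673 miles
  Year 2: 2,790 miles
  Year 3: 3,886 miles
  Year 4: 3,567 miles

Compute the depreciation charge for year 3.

$112,694

Depreciable base = $444,264 − $40,700 = $403,564.
Rate = $403,564 / 13,916 miles = $29 per mile.
Year 1: 3,673 × $29 = $106,517. Book value $337,747.
Year 2: 2,790 × $29 = $80,910. Book value $256,837.
Year 3: 3,886 × $29 = $112,694. Book value $144,143.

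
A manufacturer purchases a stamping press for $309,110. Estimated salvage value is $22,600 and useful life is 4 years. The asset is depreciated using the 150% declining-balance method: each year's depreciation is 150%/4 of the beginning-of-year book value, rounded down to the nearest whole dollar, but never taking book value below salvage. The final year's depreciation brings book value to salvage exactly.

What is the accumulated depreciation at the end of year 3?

Depreciable base = $309,110 − $22,600 = $286,510.
Year 1: ⌊$309,110 × 150%/4⌋ = $115,916. Book value $193,194.
Year 2: ⌊$193,194 × 150%/4⌋ = $72,447. Book value $120,747.
Year 3: ⌊$120,747 × 150%/4⌋ = $45,280. Book value $75,467.
Accumulated through year 3 = $309,110 − $75,467 = $233,643.

$233,643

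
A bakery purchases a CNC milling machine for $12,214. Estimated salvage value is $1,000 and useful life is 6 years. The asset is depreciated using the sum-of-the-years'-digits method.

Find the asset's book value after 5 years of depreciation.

$1,534

Depreciable base = $12,214 − $1,000 = $11,214.
Sum of the years' digits = 6+5+4+3+2+1 = 21.
Year 1: $11,214 × 6/21 = $3,204. Book value $9,010.
Year 2: $11,214 × 5/21 = $2,670. Book value $6,340.
Year 3: $11,214 × 4/21 = $2,136. Book value $4,204.
Year 4: $11,214 × 3/21 = $1,602. Book value $2,602.
Year 5: $11,214 × 2/21 = $1,068. Book value $1,534.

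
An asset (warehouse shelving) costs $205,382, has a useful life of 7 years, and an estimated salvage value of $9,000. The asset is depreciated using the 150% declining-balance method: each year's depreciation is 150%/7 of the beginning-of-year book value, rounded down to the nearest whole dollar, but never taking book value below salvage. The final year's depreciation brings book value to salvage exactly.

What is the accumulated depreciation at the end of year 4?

$127,106

Depreciable base = $205,382 − $9,000 = $196,382.
Year 1: ⌊$205,382 × 150%/7⌋ = $44,010. Book value $161,372.
Year 2: ⌊$161,372 × 150%/7⌋ = $34,579. Book value $126,793.
Year 3: ⌊$126,793 × 150%/7⌋ = $27,169. Book value $99,624.
Year 4: ⌊$99,624 × 150%/7⌋ = $21,348. Book value $78,276.
Accumulated through year 4 = $205,382 − $78,276 = $127,106.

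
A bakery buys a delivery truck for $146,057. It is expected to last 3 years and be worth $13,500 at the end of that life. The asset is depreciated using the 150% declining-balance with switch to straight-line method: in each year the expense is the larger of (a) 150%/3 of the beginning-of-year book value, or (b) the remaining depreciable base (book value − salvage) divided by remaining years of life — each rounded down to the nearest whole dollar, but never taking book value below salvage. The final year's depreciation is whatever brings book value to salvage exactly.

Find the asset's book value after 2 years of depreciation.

Depreciable base = $146,057 − $13,500 = $132,557.
Year 1: DB = ⌊$146,057 × 150%/3⌋ = $73,028; SL = ⌊$132,557/3⌋ = $44,185 → take DB $73,028. Book value $73,029.
Year 2: DB = ⌊$73,029 × 150%/3⌋ = $36,514; SL = ⌊$59,529/2⌋ = $29,764 → take DB $36,514. Book value $36,515.

$36,515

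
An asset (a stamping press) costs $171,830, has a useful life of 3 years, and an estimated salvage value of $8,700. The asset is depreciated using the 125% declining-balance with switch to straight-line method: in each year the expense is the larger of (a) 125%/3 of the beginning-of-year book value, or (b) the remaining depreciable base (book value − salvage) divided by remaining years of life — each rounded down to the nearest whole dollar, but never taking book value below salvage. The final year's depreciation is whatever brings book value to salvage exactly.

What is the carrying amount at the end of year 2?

Depreciable base = $171,830 − $8,700 = $163,130.
Year 1: DB = ⌊$171,830 × 125%/3⌋ = $71,595; SL = ⌊$163,130/3⌋ = $54,376 → take DB $71,595. Book value $100,235.
Year 2: DB = ⌊$100,235 × 125%/3⌋ = $41,764; SL = ⌊$91,535/2⌋ = $45,767 → take SL $45,767. Book value $54,468.

$54,468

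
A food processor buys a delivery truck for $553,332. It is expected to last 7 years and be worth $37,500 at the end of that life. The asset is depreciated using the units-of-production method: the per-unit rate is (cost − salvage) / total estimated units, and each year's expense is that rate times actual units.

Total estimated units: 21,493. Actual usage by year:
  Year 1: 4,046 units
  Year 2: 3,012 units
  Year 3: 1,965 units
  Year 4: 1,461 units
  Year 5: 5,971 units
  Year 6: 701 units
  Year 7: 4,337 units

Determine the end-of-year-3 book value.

$336,780

Depreciable base = $553,332 − $37,500 = $515,832.
Rate = $515,832 / 21,493 units = $24 per unit.
Year 1: 4,046 × $24 = $97,104. Book value $456,228.
Year 2: 3,012 × $24 = $72,288. Book value $383,940.
Year 3: 1,965 × $24 = $47,160. Book value $336,780.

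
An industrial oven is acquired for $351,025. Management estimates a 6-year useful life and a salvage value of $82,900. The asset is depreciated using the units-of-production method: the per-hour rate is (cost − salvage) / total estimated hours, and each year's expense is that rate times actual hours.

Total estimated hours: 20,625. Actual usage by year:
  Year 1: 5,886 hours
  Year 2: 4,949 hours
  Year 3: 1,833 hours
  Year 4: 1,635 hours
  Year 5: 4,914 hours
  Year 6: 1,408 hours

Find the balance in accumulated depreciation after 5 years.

$249,821

Depreciable base = $351,025 − $82,900 = $268,125.
Rate = $268,125 / 20,625 hours = $13 per hour.
Year 1: 5,886 × $13 = $76,518. Book value $274,507.
Year 2: 4,949 × $13 = $64,337. Book value $210,170.
Year 3: 1,833 × $13 = $23,829. Book value $186,341.
Year 4: 1,635 × $13 = $21,255. Book value $165,086.
Year 5: 4,914 × $13 = $63,882. Book value $101,204.
Accumulated through year 5 = $351,025 − $101,204 = $249,821.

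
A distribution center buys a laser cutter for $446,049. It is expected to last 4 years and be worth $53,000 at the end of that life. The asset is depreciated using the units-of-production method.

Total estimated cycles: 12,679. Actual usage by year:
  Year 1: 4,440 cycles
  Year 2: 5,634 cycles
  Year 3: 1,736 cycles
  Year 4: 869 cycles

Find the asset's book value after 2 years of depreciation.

Depreciable base = $446,049 − $53,000 = $393,049.
Rate = $393,049 / 12,679 cycles = $31 per cycle.
Year 1: 4,440 × $31 = $137,640. Book value $308,409.
Year 2: 5,634 × $31 = $174,654. Book value $133,755.

$133,755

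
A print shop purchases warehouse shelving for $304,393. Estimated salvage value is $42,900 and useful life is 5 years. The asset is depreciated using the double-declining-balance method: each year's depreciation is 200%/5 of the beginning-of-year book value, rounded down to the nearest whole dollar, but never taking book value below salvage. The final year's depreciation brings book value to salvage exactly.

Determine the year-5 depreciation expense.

Depreciable base = $304,393 − $42,900 = $261,493.
Year 1: ⌊$304,393 × 200%/5⌋ = $121,757. Book value $182,636.
Year 2: ⌊$182,636 × 200%/5⌋ = $73,054. Book value $109,582.
Year 3: ⌊$109,582 × 200%/5⌋ = $43,832. Book value $65,750.
Year 4: ⌊$65,750 × 200%/5⌋ = $26,300, capped at $22,850. Book value $42,900.
Year 5 (final): $42,900 − $42,900 = $0. Book value $42,900.

$0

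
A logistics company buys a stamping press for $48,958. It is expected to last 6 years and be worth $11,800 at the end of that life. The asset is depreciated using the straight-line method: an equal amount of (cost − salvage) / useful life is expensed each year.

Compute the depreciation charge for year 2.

Depreciable base = $48,958 − $11,800 = $37,158.
Annual expense = $37,158 / 6 = $6,193.

$6,193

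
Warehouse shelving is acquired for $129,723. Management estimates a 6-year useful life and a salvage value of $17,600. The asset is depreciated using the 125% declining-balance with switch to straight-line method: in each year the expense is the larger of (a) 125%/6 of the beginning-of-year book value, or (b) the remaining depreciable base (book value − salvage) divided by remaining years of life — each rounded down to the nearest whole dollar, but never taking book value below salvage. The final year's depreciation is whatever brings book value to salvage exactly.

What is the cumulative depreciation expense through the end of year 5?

Depreciable base = $129,723 − $17,600 = $112,123.
Year 1: DB = ⌊$129,723 × 125%/6⌋ = $27,025; SL = ⌊$112,123/6⌋ = $18,687 → take DB $27,025. Book value $102,698.
Year 2: DB = ⌊$102,698 × 125%/6⌋ = $21,395; SL = ⌊$85,098/5⌋ = $17,019 → take DB $21,395. Book value $81,303.
Year 3: DB = ⌊$81,303 × 125%/6⌋ = $16,938; SL = ⌊$63,703/4⌋ = $15,925 → take DB $16,938. Book value $64,365.
Year 4: DB = ⌊$64,365 × 125%/6⌋ = $13,409; SL = ⌊$46,765/3⌋ = $15,588 → take SL $15,588. Book value $48,777.
Year 5: DB = ⌊$48,777 × 125%/6⌋ = $10,161; SL = ⌊$31,177/2⌋ = $15,588 → take SL $15,588. Book value $33,189.
Accumulated through year 5 = $129,723 − $33,189 = $96,534.

$96,534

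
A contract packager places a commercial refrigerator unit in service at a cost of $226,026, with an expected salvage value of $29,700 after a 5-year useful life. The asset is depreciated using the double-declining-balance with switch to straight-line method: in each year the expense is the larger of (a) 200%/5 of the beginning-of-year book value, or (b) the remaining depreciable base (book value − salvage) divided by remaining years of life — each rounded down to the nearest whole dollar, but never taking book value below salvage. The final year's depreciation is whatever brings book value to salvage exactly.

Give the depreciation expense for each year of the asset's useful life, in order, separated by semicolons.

$90,410; $54,246; $32,548; $19,122; $0

Depreciable base = $226,026 − $29,700 = $196,326.
Year 1: DB = ⌊$226,026 × 200%/5⌋ = $90,410; SL = ⌊$196,326/5⌋ = $39,265 → take DB $90,410. Book value $135,616.
Year 2: DB = ⌊$135,616 × 200%/5⌋ = $54,246; SL = ⌊$105,916/4⌋ = $26,479 → take DB $54,246. Book value $81,370.
Year 3: DB = ⌊$81,370 × 200%/5⌋ = $32,548; SL = ⌊$51,670/3⌋ = $17,223 → take DB $32,548. Book value $48,822.
Year 4: DB = ⌊$48,822 × 200%/5⌋ = $19,528; SL = ⌊$19,122/2⌋ = $9,561 → take DB $19,528, capped at $19,122. Book value $29,700.
Year 5 (final): $29,700 − $29,700 = $0. Book value $29,700.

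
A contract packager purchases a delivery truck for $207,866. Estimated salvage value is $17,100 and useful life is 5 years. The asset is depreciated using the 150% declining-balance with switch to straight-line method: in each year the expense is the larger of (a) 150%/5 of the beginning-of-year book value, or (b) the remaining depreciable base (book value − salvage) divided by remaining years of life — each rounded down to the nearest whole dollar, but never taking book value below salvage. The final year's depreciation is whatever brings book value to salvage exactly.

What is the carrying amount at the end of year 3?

$71,299

Depreciable base = $207,866 − $17,100 = $190,766.
Year 1: DB = ⌊$207,866 × 150%/5⌋ = $62,359; SL = ⌊$190,766/5⌋ = $38,153 → take DB $62,359. Book value $145,507.
Year 2: DB = ⌊$145,507 × 150%/5⌋ = $43,652; SL = ⌊$128,407/4⌋ = $32,101 → take DB $43,652. Book value $101,855.
Year 3: DB = ⌊$101,855 × 150%/5⌋ = $30,556; SL = ⌊$84,755/3⌋ = $28,251 → take DB $30,556. Book value $71,299.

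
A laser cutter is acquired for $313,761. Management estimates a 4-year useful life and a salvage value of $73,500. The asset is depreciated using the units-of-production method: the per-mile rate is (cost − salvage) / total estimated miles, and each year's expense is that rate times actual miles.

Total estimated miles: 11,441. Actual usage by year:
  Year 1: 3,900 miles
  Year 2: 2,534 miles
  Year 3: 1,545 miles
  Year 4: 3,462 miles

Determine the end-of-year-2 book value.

Depreciable base = $313,761 − $73,500 = $240,261.
Rate = $240,261 / 11,441 miles = $21 per mile.
Year 1: 3,900 × $21 = $81,900. Book value $231,861.
Year 2: 2,534 × $21 = $53,214. Book value $178,647.

$178,647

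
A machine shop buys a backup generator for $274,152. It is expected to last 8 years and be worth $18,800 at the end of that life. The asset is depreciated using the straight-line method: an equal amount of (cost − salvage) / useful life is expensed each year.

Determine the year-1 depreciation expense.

$31,919

Depreciable base = $274,152 − $18,800 = $255,352.
Annual expense = $255,352 / 8 = $31,919.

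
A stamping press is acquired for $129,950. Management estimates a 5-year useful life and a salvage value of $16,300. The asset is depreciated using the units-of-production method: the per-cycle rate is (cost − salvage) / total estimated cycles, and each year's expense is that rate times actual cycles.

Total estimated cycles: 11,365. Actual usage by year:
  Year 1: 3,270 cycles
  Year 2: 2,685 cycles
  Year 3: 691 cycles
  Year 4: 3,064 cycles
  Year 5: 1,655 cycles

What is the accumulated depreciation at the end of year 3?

$66,460

Depreciable base = $129,950 − $16,300 = $113,650.
Rate = $113,650 / 11,365 cycles = $10 per cycle.
Year 1: 3,270 × $10 = $32,700. Book value $97,250.
Year 2: 2,685 × $10 = $26,850. Book value $70,400.
Year 3: 691 × $10 = $6,910. Book value $63,490.
Accumulated through year 3 = $129,950 − $63,490 = $66,460.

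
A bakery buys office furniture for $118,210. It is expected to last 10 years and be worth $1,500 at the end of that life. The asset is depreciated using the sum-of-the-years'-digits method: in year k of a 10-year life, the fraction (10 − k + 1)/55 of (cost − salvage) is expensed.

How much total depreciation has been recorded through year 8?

$110,344

Depreciable base = $118,210 − $1,500 = $116,710.
Sum of the years' digits = 10+9+8+7+6+5+4+3+2+1 = 55.
Year 1: $116,710 × 10/55 = $21,220. Book value $96,990.
Year 2: $116,710 × 9/55 = $19,098. Book value $77,892.
Year 3: $116,710 × 8/55 = $16,976. Book value $60,916.
Year 4: $116,710 × 7/55 = $14,854. Book value $46,062.
Year 5: $116,710 × 6/55 = $12,732. Book value $33,330.
Year 6: $116,710 × 5/55 = $10,610. Book value $22,720.
Year 7: $116,710 × 4/55 = $8,488. Book value $14,232.
Year 8: $116,710 × 3/55 = $6,366. Book value $7,866.
Accumulated through year 8 = $118,210 − $7,866 = $110,344.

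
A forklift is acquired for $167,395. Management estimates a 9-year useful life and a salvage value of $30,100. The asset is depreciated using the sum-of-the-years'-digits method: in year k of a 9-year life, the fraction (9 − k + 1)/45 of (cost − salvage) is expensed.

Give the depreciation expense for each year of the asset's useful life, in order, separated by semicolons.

Depreciable base = $167,395 − $30,100 = $137,295.
Sum of the years' digits = 9+8+7+6+5+4+3+2+1 = 45.
Year 1: $137,295 × 9/45 = $27,459. Book value $139,936.
Year 2: $137,295 × 8/45 = $24,408. Book value $115,528.
Year 3: $137,295 × 7/45 = $21,357. Book value $94,171.
Year 4: $137,295 × 6/45 = $18,306. Book value $75,865.
Year 5: $137,295 × 5/45 = $15,255. Book value $60,610.
Year 6: $137,295 × 4/45 = $12,204. Book value $48,406.
Year 7: $137,295 × 3/45 = $9,153. Book value $39,253.
Year 8: $137,295 × 2/45 = $6,102. Book value $33,151.
Year 9: $137,295 × 1/45 = $3,051. Book value $30,100.

$27,459; $24,408; $21,357; $18,306; $15,255; $12,204; $9,153; $6,102; $3,051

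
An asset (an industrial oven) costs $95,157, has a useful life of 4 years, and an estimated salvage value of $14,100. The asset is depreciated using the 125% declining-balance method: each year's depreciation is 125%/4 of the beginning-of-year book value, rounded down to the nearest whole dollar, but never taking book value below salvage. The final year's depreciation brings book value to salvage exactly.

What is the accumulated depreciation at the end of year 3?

$64,235

Depreciable base = $95,157 − $14,100 = $81,057.
Year 1: ⌊$95,157 × 125%/4⌋ = $29,736. Book value $65,421.
Year 2: ⌊$65,421 × 125%/4⌋ = $20,444. Book value $44,977.
Year 3: ⌊$44,977 × 125%/4⌋ = $14,055. Book value $30,922.
Accumulated through year 3 = $95,157 − $30,922 = $64,235.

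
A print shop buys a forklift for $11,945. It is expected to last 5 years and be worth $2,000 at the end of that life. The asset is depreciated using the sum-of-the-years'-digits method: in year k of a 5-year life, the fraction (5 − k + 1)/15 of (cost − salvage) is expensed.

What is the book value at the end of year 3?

$3,989

Depreciable base = $11,945 − $2,000 = $9,945.
Sum of the years' digits = 5+4+3+2+1 = 15.
Year 1: $9,945 × 5/15 = $3,315. Book value $8,630.
Year 2: $9,945 × 4/15 = $2,652. Book value $5,978.
Year 3: $9,945 × 3/15 = $1,989. Book value $3,989.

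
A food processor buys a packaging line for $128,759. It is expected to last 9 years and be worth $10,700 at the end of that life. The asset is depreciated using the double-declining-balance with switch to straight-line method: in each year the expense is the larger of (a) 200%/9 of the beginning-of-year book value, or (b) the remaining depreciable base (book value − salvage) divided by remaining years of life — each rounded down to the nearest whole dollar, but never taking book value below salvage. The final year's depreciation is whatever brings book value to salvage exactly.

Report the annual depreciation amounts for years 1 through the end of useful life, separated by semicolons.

$28,613; $22,254; $17,309; $13,462; $10,471; $8,144; $6,334; $5,736; $5,736

Depreciable base = $128,759 − $10,700 = $118,059.
Year 1: DB = ⌊$128,759 × 200%/9⌋ = $28,613; SL = ⌊$118,059/9⌋ = $13,117 → take DB $28,613. Book value $100,146.
Year 2: DB = ⌊$100,146 × 200%/9⌋ = $22,254; SL = ⌊$89,446/8⌋ = $11,180 → take DB $22,254. Book value $77,892.
Year 3: DB = ⌊$77,892 × 200%/9⌋ = $17,309; SL = ⌊$67,192/7⌋ = $9,598 → take DB $17,309. Book value $60,583.
Year 4: DB = ⌊$60,583 × 200%/9⌋ = $13,462; SL = ⌊$49,883/6⌋ = $8,313 → take DB $13,462. Book value $47,121.
Year 5: DB = ⌊$47,121 × 200%/9⌋ = $10,471; SL = ⌊$36,421/5⌋ = $7,284 → take DB $10,471. Book value $36,650.
Year 6: DB = ⌊$36,650 × 200%/9⌋ = $8,144; SL = ⌊$25,950/4⌋ = $6,487 → take DB $8,144. Book value $28,506.
Year 7: DB = ⌊$28,506 × 200%/9⌋ = $6,334; SL = ⌊$17,806/3⌋ = $5,935 → take DB $6,334. Book value $22,172.
Year 8: DB = ⌊$22,172 × 200%/9⌋ = $4,927; SL = ⌊$11,472/2⌋ = $5,736 → take SL $5,736. Book value $16,436.
Year 9 (final): $16,436 − $10,700 = $5,736. Book value $10,700.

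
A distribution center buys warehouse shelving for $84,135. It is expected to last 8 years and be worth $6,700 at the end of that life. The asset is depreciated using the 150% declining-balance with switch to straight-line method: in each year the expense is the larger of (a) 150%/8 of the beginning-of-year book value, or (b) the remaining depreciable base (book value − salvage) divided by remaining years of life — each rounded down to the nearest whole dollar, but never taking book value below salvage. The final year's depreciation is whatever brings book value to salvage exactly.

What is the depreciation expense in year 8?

$7,492

Depreciable base = $84,135 − $6,700 = $77,435.
Year 1: DB = ⌊$84,135 × 150%/8⌋ = $15,775; SL = ⌊$77,435/8⌋ = $9,679 → take DB $15,775. Book value $68,360.
Year 2: DB = ⌊$68,360 × 150%/8⌋ = $12,817; SL = ⌊$61,660/7⌋ = $8,808 → take DB $12,817. Book value $55,543.
Year 3: DB = ⌊$55,543 × 150%/8⌋ = $10,414; SL = ⌊$48,843/6⌋ = $8,140 → take DB $10,414. Book value $45,129.
Year 4: DB = ⌊$45,129 × 150%/8⌋ = $8,461; SL = ⌊$38,429/5⌋ = $7,685 → take DB $8,461. Book value $36,668.
Year 5: DB = ⌊$36,668 × 150%/8⌋ = $6,875; SL = ⌊$29,968/4⌋ = $7,492 → take SL $7,492. Book value $29,176.
Year 6: DB = ⌊$29,176 × 150%/8⌋ = $5,470; SL = ⌊$22,476/3⌋ = $7,492 → take SL $7,492. Book value $21,684.
Year 7: DB = ⌊$21,684 × 150%/8⌋ = $4,065; SL = ⌊$14,984/2⌋ = $7,492 → take SL $7,492. Book value $14,192.
Year 8 (final): $14,192 − $6,700 = $7,492. Book value $6,700.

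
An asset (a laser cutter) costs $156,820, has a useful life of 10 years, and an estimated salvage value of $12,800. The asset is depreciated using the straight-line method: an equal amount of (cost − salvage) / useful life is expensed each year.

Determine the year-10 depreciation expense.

$14,402

Depreciable base = $156,820 − $12,800 = $144,020.
Annual expense = $144,020 / 10 = $14,402.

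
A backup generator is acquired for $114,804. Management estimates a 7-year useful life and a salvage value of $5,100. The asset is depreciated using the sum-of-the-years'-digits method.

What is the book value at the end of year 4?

Depreciable base = $114,804 − $5,100 = $109,704.
Sum of the years' digits = 7+6+5+4+3+2+1 = 28.
Year 1: $109,704 × 7/28 = $27,426. Book value $87,378.
Year 2: $109,704 × 6/28 = $23,508. Book value $63,870.
Year 3: $109,704 × 5/28 = $19,590. Book value $44,280.
Year 4: $109,704 × 4/28 = $15,672. Book value $28,608.

$28,608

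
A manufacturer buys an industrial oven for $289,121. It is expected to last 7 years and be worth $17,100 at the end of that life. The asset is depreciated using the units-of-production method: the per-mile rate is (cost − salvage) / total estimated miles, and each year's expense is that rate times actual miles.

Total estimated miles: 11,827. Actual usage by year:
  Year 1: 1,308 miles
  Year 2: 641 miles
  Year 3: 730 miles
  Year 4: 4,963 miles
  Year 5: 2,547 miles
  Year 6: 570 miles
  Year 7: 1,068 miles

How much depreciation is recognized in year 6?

$13,110

Depreciable base = $289,121 − $17,100 = $272,021.
Rate = $272,021 / 11,827 miles = $23 per mile.
Year 1: 1,308 × $23 = $30,084. Book value $259,037.
Year 2: 641 × $23 = $14,743. Book value $244,294.
Year 3: 730 × $23 = $16,790. Book value $227,504.
Year 4: 4,963 × $23 = $114,149. Book value $113,355.
Year 5: 2,547 × $23 = $58,581. Book value $54,774.
Year 6: 570 × $23 = $13,110. Book value $41,664.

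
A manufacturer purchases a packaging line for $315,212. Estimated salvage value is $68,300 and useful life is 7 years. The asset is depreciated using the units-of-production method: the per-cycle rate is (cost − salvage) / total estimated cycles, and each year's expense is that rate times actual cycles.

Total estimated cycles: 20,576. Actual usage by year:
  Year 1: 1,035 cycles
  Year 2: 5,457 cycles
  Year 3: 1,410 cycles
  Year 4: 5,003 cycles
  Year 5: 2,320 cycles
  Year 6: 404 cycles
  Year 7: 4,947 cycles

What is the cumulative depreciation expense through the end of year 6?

Depreciable base = $315,212 − $68,300 = $246,912.
Rate = $246,912 / 20,576 cycles = $12 per cycle.
Year 1: 1,035 × $12 = $12,420. Book value $302,792.
Year 2: 5,457 × $12 = $65,484. Book value $237,308.
Year 3: 1,410 × $12 = $16,920. Book value $220,388.
Year 4: 5,003 × $12 = $60,036. Book value $160,352.
Year 5: 2,320 × $12 = $27,840. Book value $132,512.
Year 6: 404 × $12 = $4,848. Book value $127,664.
Accumulated through year 6 = $315,212 − $127,664 = $187,548.

$187,548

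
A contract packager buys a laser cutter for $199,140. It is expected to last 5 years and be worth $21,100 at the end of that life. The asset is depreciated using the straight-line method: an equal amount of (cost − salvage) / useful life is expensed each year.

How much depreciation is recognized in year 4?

Depreciable base = $199,140 − $21,100 = $178,040.
Annual expense = $178,040 / 5 = $35,608.

$35,608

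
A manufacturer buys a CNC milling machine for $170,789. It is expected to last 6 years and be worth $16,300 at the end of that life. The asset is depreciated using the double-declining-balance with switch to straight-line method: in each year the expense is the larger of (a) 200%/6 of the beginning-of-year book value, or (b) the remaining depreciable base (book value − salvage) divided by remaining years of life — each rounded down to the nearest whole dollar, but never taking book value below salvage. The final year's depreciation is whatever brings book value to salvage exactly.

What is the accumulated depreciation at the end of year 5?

$148,297

Depreciable base = $170,789 − $16,300 = $154,489.
Year 1: DB = ⌊$170,789 × 200%/6⌋ = $56,929; SL = ⌊$154,489/6⌋ = $25,748 → take DB $56,929. Book value $113,860.
Year 2: DB = ⌊$113,860 × 200%/6⌋ = $37,953; SL = ⌊$97,560/5⌋ = $19,512 → take DB $37,953. Book value $75,907.
Year 3: DB = ⌊$75,907 × 200%/6⌋ = $25,302; SL = ⌊$59,607/4⌋ = $14,901 → take DB $25,302. Book value $50,605.
Year 4: DB = ⌊$50,605 × 200%/6⌋ = $16,868; SL = ⌊$34,305/3⌋ = $11,435 → take DB $16,868. Book value $33,737.
Year 5: DB = ⌊$33,737 × 200%/6⌋ = $11,245; SL = ⌊$17,437/2⌋ = $8,718 → take DB $11,245. Book value $22,492.
Accumulated through year 5 = $170,789 − $22,492 = $148,297.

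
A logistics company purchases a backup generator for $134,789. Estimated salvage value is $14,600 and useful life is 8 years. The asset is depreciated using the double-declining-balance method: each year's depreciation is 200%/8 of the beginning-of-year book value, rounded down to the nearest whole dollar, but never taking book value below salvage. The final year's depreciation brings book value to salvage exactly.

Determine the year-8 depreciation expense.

$3,394

Depreciable base = $134,789 − $14,600 = $120,189.
Year 1: ⌊$134,789 × 200%/8⌋ = $33,697. Book value $101,092.
Year 2: ⌊$101,092 × 200%/8⌋ = $25,273. Book value $75,819.
Year 3: ⌊$75,819 × 200%/8⌋ = $18,954. Book value $56,865.
Year 4: ⌊$56,865 × 200%/8⌋ = $14,216. Book value $42,649.
Year 5: ⌊$42,649 × 200%/8⌋ = $10,662. Book value $31,987.
Year 6: ⌊$31,987 × 200%/8⌋ = $7,996. Book value $23,991.
Year 7: ⌊$23,991 × 200%/8⌋ = $5,997. Book value $17,994.
Year 8 (final): $17,994 − $14,600 = $3,394. Book value $14,600.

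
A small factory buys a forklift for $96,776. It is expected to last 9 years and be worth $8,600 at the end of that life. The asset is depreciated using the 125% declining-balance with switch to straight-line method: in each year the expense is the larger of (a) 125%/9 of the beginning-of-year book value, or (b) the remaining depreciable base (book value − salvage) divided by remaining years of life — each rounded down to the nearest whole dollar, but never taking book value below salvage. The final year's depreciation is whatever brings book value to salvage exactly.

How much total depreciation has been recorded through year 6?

Depreciable base = $96,776 − $8,600 = $88,176.
Year 1: DB = ⌊$96,776 × 125%/9⌋ = $13,441; SL = ⌊$88,176/9⌋ = $9,797 → take DB $13,441. Book value $83,335.
Year 2: DB = ⌊$83,335 × 125%/9⌋ = $11,574; SL = ⌊$74,735/8⌋ = $9,341 → take DB $11,574. Book value $71,761.
Year 3: DB = ⌊$71,761 × 125%/9⌋ = $9,966; SL = ⌊$63,161/7⌋ = $9,023 → take DB $9,966. Book value $61,795.
Year 4: DB = ⌊$61,795 × 125%/9⌋ = $8,582; SL = ⌊$53,195/6⌋ = $8,865 → take SL $8,865. Book value $52,930.
Year 5: DB = ⌊$52,930 × 125%/9⌋ = $7,351; SL = ⌊$44,330/5⌋ = $8,866 → take SL $8,866. Book value $44,064.
Year 6: DB = ⌊$44,064 × 125%/9⌋ = $6,120; SL = ⌊$35,464/4⌋ = $8,866 → take SL $8,866. Book value $35,198.
Accumulated through year 6 = $96,776 − $35,198 = $61,578.

$61,578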